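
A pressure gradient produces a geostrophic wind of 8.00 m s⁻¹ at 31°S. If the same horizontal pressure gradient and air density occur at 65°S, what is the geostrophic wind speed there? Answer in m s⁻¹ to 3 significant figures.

With the same pressure gradient and density, V_g ∝ 1/f ∝ 1/sin φ.
V₂ = V₁ · sin φ₁ / sin φ₂ = 8.00 × sin 31° / sin 65°
V₂ = 8.00 × 0.5150/0.9063 = 4.55 m s⁻¹

4.55 m s⁻¹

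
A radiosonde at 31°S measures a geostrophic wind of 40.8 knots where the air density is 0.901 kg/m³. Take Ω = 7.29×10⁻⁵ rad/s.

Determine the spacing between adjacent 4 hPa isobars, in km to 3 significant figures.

282 km

Coriolis parameter at 31°S:
f = 2Ω sin φ = 2 × 7.29×10⁻⁵ × sin 31° = 7.51×10⁻⁵ s⁻¹
Wind speed in SI: 40.8 knots = 21.0 m/s
Geostrophic balance rearranged: |∂P/∂n| = f ρ V_g
|∂P/∂n| = 7.51×10⁻⁵ × 0.901 × 21.0 = 1.42×10⁻³ Pa/m
Isobar spacing: Δn = ΔP/|∂P/∂n| = 400 Pa / 1.42×10⁻³ Pa/m = 281670 m ≈ 282 km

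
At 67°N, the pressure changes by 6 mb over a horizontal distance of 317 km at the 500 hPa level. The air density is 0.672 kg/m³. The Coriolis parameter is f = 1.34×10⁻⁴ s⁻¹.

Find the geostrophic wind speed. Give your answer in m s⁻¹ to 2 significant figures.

21 m s⁻¹

Pressure gradient: |∂P/∂n| = 600 Pa / 317000 m = 1.89×10⁻³ Pa/m
Geostrophic balance (pressure-gradient force = Coriolis force):
V_g = (1/(fρ)) |∂P/∂n| = 1.89×10⁻³ / (1.34×10⁻⁴ × 0.672) = 21.0 m/s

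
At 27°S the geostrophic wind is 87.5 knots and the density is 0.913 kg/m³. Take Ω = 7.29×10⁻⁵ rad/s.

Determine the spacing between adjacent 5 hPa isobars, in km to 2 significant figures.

Coriolis parameter at 27°S:
f = 2Ω sin φ = 2 × 7.29×10⁻⁵ × sin 27° = 6.62×10⁻⁵ s⁻¹
Wind speed in SI: 87.5 knots = 45.0 m/s
Geostrophic balance rearranged: |∂P/∂n| = f ρ V_g
|∂P/∂n| = 6.62×10⁻⁵ × 0.913 × 45.0 = 2.72×10⁻³ Pa/m
Isobar spacing: Δn = ΔP/|∂P/∂n| = 500 Pa / 2.72×10⁻³ Pa/m = 183801 m ≈ 180 km

180 km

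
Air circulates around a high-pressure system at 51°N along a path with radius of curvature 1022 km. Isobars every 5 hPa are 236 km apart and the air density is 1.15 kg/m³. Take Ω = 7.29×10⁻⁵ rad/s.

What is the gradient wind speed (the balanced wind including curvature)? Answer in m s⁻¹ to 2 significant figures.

20 m s⁻¹

Coriolis parameter at 51°N:
f = 2Ω sin φ = 2 × 7.29×10⁻⁵ × sin 51° = 1.13×10⁻⁴ s⁻¹
Pressure gradient: |∂P/∂n| = 500 Pa / 236000 m = 2.12×10⁻³ Pa/m
Geostrophic speed: V_g = |∂P/∂n|/(fρ) = 2.12×10⁻³/(1.13×10⁻⁴ × 1.15) = 16.3 m/s
Around a high, pressure-gradient force acts outward with centrifugal, so Coriolis balances both:
fV = (1/ρ)|∂P/∂n| + V²/R  →  V² − fR·V + fR·V_g = 0
With fR = 1.13×10⁻⁴ × 1022×10³ m = 116 m/s:
V = [fR − √((fR)² − 4 fR V_g)]/2 = [116 − √(116² − 4×116×16.3)]/2 = 19.6 m/s
Supergeostrophic (V > V_g = 16.3 m/s), as expected around a high.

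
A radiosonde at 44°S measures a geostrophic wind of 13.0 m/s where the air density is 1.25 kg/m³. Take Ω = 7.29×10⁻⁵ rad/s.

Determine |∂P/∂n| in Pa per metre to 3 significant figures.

Coriolis parameter at 44°S:
f = 2Ω sin φ = 2 × 7.29×10⁻⁵ × sin 44° = 1.01×10⁻⁴ s⁻¹
Geostrophic balance rearranged: |∂P/∂n| = f ρ V_g
|∂P/∂n| = 1.01×10⁻⁴ × 1.25 × 13.0 = 1.65×10⁻³ Pa/m

1.65×10⁻³ Pa/m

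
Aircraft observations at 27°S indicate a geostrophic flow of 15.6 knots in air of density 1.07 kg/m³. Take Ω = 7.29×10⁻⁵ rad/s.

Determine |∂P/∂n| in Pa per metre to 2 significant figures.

5.7×10⁻⁴ Pa/m

Coriolis parameter at 27°S:
f = 2Ω sin φ = 2 × 7.29×10⁻⁵ × sin 27° = 6.62×10⁻⁵ s⁻¹
Wind speed in SI: 15.6 knots = 8.03 m/s
Geostrophic balance rearranged: |∂P/∂n| = f ρ V_g
|∂P/∂n| = 6.62×10⁻⁵ × 1.07 × 8.03 = 5.68×10⁻⁴ Pa/m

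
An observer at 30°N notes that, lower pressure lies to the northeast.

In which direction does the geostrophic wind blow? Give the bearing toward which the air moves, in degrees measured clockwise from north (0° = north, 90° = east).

The pressure-gradient force points toward the northeast (bearing 045°).
Geostrophic balance: in the Northern Hemisphere the Coriolis force deflects motion to the right, so the geostrophic wind blows 90° to the right of the pressure-gradient force (low pressure on the left).
Rotating 045° by 90° clockwise gives 135° — the wind blows toward the southeast.

135°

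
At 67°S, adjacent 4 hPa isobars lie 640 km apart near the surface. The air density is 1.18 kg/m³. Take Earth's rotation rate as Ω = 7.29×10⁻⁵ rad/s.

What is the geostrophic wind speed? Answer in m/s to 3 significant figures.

3.95 m/s

Coriolis parameter at 67°S:
f = 2Ω sin φ = 2 × 7.29×10⁻⁵ × sin 67° = 1.34×10⁻⁴ s⁻¹
Pressure gradient: |∂P/∂n| = 400 Pa / 640000 m = 6.25×10⁻⁴ Pa/m
Geostrophic balance (pressure-gradient force = Coriolis force):
V_g = (1/(fρ)) |∂P/∂n| = 6.25×10⁻⁴ / (1.34×10⁻⁴ × 1.18) = 3.95 m/s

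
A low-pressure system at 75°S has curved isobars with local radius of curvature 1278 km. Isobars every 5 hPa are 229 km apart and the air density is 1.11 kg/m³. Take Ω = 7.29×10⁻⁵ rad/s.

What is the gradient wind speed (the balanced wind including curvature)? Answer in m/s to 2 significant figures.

Coriolis parameter at 75°S:
f = 2Ω sin φ = 2 × 7.29×10⁻⁵ × sin 75° = 1.41×10⁻⁴ s⁻¹
Pressure gradient: |∂P/∂n| = 500 Pa / 229000 m = 2.18×10⁻³ Pa/m
Geostrophic speed: V_g = |∂P/∂n|/(fρ) = 2.18×10⁻³/(1.41×10⁻⁴ × 1.11) = 14.0 m/s
Around a low, centrifugal force acts outward with Coriolis, so pressure-gradient force balances both:
(1/ρ)|∂P/∂n| = fV + V²/R  →  V² + fR·V − fR·V_g = 0
With fR = 1.41×10⁻⁴ × 1278×10³ m = 180 m/s:
V = [−fR + √((fR)² + 4 fR V_g)]/2 = [−180 + √(180² + 4×180×14)]/2 = 13 m/s
Subgeostrophic (V < V_g = 14 m/s), as expected around a low.

13 m/s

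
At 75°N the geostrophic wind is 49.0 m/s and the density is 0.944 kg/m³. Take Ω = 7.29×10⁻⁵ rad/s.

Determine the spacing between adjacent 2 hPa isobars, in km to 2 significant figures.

Coriolis parameter at 75°N:
f = 2Ω sin φ = 2 × 7.29×10⁻⁵ × sin 75° = 1.41×10⁻⁴ s⁻¹
Geostrophic balance rearranged: |∂P/∂n| = f ρ V_g
|∂P/∂n| = 1.41×10⁻⁴ × 0.944 × 49.0 = 6.51×10⁻³ Pa/m
Isobar spacing: Δn = ΔP/|∂P/∂n| = 200 Pa / 6.51×10⁻³ Pa/m = 30702 m ≈ 31 km

31 km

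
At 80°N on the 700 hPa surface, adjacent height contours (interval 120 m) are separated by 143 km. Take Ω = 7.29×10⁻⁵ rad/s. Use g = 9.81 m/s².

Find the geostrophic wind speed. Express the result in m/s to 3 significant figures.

57.3 m/s

Coriolis parameter at 80°N:
f = 2Ω sin φ = 2 × 7.29×10⁻⁵ × sin 80° = 1.44×10⁻⁴ s⁻¹
Height gradient: |∂Z/∂n| = 120 m / 143000 m = 8.39×10⁻⁴
On a pressure surface, geostrophic balance gives V_g = (g/f)|∂Z/∂n|:
V_g = 9.81 × 8.39×10⁻⁴ / 1.44×10⁻⁴ = 57.3 m/s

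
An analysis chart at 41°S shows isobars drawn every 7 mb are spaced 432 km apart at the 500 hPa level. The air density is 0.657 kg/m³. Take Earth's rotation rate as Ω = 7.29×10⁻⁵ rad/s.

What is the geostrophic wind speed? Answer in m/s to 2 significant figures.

26 m/s

Coriolis parameter at 41°S:
f = 2Ω sin φ = 2 × 7.29×10⁻⁵ × sin 41° = 9.57×10⁻⁵ s⁻¹
Pressure gradient: |∂P/∂n| = 700 Pa / 432000 m = 1.62×10⁻³ Pa/m
Geostrophic balance (pressure-gradient force = Coriolis force):
V_g = (1/(fρ)) |∂P/∂n| = 1.62×10⁻³ / (9.57×10⁻⁵ × 0.657) = 25.8 m/s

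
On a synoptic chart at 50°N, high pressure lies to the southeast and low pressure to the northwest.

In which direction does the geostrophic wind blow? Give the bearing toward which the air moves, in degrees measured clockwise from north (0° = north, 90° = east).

045°

The pressure-gradient force points toward the northwest (bearing 315°).
Geostrophic balance: in the Northern Hemisphere the Coriolis force deflects motion to the right, so the geostrophic wind blows 90° to the right of the pressure-gradient force (low pressure on the left).
Rotating 315° by 90° clockwise gives 045° — the wind blows toward the northeast.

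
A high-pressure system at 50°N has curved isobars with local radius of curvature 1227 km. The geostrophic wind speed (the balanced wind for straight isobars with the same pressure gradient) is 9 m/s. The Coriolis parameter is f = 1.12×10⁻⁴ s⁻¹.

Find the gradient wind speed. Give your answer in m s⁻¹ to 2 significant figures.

Around a high, pressure-gradient force acts outward with centrifugal, so Coriolis balances both:
fV = (1/ρ)|∂P/∂n| + V²/R  →  V² − fR·V + fR·V_g = 0
With fR = 1.12×10⁻⁴ × 1227×10³ m = 137 m/s:
V = [fR − √((fR)² − 4 fR V_g)]/2 = [137 − √(137² − 4×137×9)]/2 = 9.68 m/s
Supergeostrophic (V > V_g = 9 m/s), as expected around a high.

9.7 m s⁻¹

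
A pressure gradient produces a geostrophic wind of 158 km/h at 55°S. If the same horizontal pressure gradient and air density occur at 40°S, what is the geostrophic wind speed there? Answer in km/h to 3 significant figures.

With the same pressure gradient and density, V_g ∝ 1/f ∝ 1/sin φ.
V₂ = V₁ · sin φ₁ / sin φ₂ = 158 × sin 55° / sin 40°
V₂ = 158 × 0.8192/0.6428 = 201 km/h

201 km/h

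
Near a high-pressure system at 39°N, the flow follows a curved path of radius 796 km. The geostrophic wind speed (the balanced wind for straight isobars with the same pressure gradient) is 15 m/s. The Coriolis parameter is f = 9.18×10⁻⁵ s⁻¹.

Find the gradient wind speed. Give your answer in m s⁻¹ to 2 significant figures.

21 m s⁻¹

Around a high, pressure-gradient force acts outward with centrifugal, so Coriolis balances both:
fV = (1/ρ)|∂P/∂n| + V²/R  →  V² − fR·V + fR·V_g = 0
With fR = 9.18×10⁻⁵ × 796×10³ m = 73.1 m/s:
V = [fR − √((fR)² − 4 fR V_g)]/2 = [73.1 − √(73.1² − 4×73.1×15)]/2 = 21.1 m/s
Supergeostrophic (V > V_g = 15 m/s), as expected around a high.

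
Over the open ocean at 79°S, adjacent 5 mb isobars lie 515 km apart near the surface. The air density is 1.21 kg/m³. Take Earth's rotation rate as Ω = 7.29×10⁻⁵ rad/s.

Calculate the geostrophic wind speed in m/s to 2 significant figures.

Coriolis parameter at 79°S:
f = 2Ω sin φ = 2 × 7.29×10⁻⁵ × sin 79° = 1.43×10⁻⁴ s⁻¹
Pressure gradient: |∂P/∂n| = 500 Pa / 515000 m = 9.71×10⁻⁴ Pa/m
Geostrophic balance (pressure-gradient force = Coriolis force):
V_g = (1/(fρ)) |∂P/∂n| = 9.71×10⁻⁴ / (1.43×10⁻⁴ × 1.21) = 5.61 m/s

5.6 m/s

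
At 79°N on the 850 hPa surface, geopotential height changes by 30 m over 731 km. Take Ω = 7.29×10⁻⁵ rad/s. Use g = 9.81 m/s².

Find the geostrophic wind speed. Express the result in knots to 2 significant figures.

Coriolis parameter at 79°N:
f = 2Ω sin φ = 2 × 7.29×10⁻⁵ × sin 79° = 1.43×10⁻⁴ s⁻¹
Height gradient: |∂Z/∂n| = 30 m / 731000 m = 4.10×10⁻⁵
On a pressure surface, geostrophic balance gives V_g = (g/f)|∂Z/∂n|:
V_g = 9.81 × 4.10×10⁻⁵ / 1.43×10⁻⁴ = 2.81 m/s
Converting: 2.81 m/s × 1.944 = 5.5 knots

5.5 knots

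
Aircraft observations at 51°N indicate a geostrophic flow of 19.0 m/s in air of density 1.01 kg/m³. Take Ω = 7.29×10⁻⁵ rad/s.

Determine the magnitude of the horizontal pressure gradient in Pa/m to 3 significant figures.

2.17×10⁻³ Pa/m

Coriolis parameter at 51°N:
f = 2Ω sin φ = 2 × 7.29×10⁻⁵ × sin 51° = 1.13×10⁻⁴ s⁻¹
Geostrophic balance rearranged: |∂P/∂n| = f ρ V_g
|∂P/∂n| = 1.13×10⁻⁴ × 1.01 × 19.0 = 2.17×10⁻³ Pa/m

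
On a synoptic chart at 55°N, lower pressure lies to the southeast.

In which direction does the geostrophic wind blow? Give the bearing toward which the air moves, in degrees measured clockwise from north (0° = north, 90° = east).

The pressure-gradient force points toward the southeast (bearing 135°).
Geostrophic balance: in the Northern Hemisphere the Coriolis force deflects motion to the right, so the geostrophic wind blows 90° to the right of the pressure-gradient force (low pressure on the left).
Rotating 135° by 90° clockwise gives 225° — the wind blows toward the southwest.

225°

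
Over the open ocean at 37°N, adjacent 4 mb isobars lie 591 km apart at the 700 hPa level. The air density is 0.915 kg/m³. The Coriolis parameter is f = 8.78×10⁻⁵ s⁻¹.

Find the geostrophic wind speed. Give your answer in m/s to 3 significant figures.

8.42 m/s

Pressure gradient: |∂P/∂n| = 400 Pa / 591000 m = 6.77×10⁻⁴ Pa/m
Geostrophic balance (pressure-gradient force = Coriolis force):
V_g = (1/(fρ)) |∂P/∂n| = 6.77×10⁻⁴ / (8.78×10⁻⁵ × 0.915) = 8.42 m/s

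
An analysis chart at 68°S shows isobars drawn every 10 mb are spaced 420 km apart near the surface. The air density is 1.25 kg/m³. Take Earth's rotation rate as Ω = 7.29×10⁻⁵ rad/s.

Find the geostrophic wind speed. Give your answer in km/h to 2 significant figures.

Coriolis parameter at 68°S:
f = 2Ω sin φ = 2 × 7.29×10⁻⁵ × sin 68° = 1.35×10⁻⁴ s⁻¹
Pressure gradient: |∂P/∂n| = 1000 Pa / 420000 m = 2.38×10⁻³ Pa/m
Geostrophic balance (pressure-gradient force = Coriolis force):
V_g = (1/(fρ)) |∂P/∂n| = 2.38×10⁻³ / (1.35×10⁻⁴ × 1.25) = 14.1 m/s
Converting: 14.1 m/s × 3.6 = 51 km/h

51 km/h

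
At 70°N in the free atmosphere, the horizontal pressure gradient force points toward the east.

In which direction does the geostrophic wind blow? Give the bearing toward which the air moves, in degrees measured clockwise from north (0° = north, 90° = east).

The pressure-gradient force points toward the east (bearing 090°).
Geostrophic balance: in the Northern Hemisphere the Coriolis force deflects motion to the right, so the geostrophic wind blows 90° to the right of the pressure-gradient force (low pressure on the left).
Rotating 090° by 90° clockwise gives 180° — the wind blows toward the south.

180°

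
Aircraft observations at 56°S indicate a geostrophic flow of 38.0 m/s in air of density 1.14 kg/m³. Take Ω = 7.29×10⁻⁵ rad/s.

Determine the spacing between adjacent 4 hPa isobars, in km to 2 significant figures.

76 km

Coriolis parameter at 56°S:
f = 2Ω sin φ = 2 × 7.29×10⁻⁵ × sin 56° = 1.21×10⁻⁴ s⁻¹
Geostrophic balance rearranged: |∂P/∂n| = f ρ V_g
|∂P/∂n| = 1.21×10⁻⁴ × 1.14 × 38.0 = 5.24×10⁻³ Pa/m
Isobar spacing: Δn = ΔP/|∂P/∂n| = 400 Pa / 5.24×10⁻³ Pa/m = 76391 m ≈ 76 km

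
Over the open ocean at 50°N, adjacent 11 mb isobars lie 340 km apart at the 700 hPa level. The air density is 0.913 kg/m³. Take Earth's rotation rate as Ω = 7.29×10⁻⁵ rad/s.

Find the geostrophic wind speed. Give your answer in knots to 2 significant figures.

Coriolis parameter at 50°N:
f = 2Ω sin φ = 2 × 7.29×10⁻⁵ × sin 50° = 1.12×10⁻⁴ s⁻¹
Pressure gradient: |∂P/∂n| = 1100 Pa / 340000 m = 3.24×10⁻³ Pa/m
Geostrophic balance (pressure-gradient force = Coriolis force):
V_g = (1/(fρ)) |∂P/∂n| = 3.24×10⁻³ / (1.12×10⁻⁴ × 0.913) = 31.7 m/s
Converting: 31.7 m/s × 1.944 = 62 knots

62 knots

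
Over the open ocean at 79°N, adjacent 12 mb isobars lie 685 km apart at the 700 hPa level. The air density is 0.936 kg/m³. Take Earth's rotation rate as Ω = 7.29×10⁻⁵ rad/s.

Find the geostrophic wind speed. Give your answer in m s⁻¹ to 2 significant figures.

13 m s⁻¹

Coriolis parameter at 79°N:
f = 2Ω sin φ = 2 × 7.29×10⁻⁵ × sin 79° = 1.43×10⁻⁴ s⁻¹
Pressure gradient: |∂P/∂n| = 1200 Pa / 685000 m = 1.75×10⁻³ Pa/m
Geostrophic balance (pressure-gradient force = Coriolis force):
V_g = (1/(fρ)) |∂P/∂n| = 1.75×10⁻³ / (1.43×10⁻⁴ × 0.936) = 13.1 m/s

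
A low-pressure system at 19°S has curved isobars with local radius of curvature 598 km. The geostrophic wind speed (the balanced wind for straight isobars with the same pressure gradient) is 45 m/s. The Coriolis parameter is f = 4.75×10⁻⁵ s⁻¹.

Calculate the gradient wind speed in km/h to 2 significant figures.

Around a low, centrifugal force acts outward with Coriolis, so pressure-gradient force balances both:
(1/ρ)|∂P/∂n| = fV + V²/R  →  V² + fR·V − fR·V_g = 0
With fR = 4.75×10⁻⁵ × 598×10³ m = 28.4 m/s:
V = [−fR + √((fR)² + 4 fR V_g)]/2 = [−28.4 + √(28.4² + 4×28.4×45)]/2 = 24.3 m/s
Subgeostrophic (V < V_g = 45 m/s), as expected around a low.
Converting: 24.3 m/s × 3.6 = 87 km/h

87 km/h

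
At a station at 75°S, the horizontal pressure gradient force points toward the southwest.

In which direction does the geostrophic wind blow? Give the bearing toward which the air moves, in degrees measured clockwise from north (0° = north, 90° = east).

The pressure-gradient force points toward the southwest (bearing 225°).
Geostrophic balance: in the Southern Hemisphere the Coriolis force deflects motion to the left, so the geostrophic wind blows 90° to the left of the pressure-gradient force (low pressure on the right).
Rotating 225° by 90° counterclockwise gives 135° — the wind blows toward the southeast.

135°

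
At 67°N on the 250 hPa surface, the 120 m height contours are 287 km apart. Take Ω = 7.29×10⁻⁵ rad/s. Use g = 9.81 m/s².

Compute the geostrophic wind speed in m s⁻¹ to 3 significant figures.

30.6 m s⁻¹

Coriolis parameter at 67°N:
f = 2Ω sin φ = 2 × 7.29×10⁻⁵ × sin 67° = 1.34×10⁻⁴ s⁻¹
Height gradient: |∂Z/∂n| = 120 m / 287000 m = 4.18×10⁻⁴
On a pressure surface, geostrophic balance gives V_g = (g/f)|∂Z/∂n|:
V_g = 9.81 × 4.18×10⁻⁴ / 1.34×10⁻⁴ = 30.6 m/s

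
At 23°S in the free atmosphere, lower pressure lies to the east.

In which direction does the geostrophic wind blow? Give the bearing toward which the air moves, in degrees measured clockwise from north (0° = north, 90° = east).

The pressure-gradient force points toward the east (bearing 090°).
Geostrophic balance: in the Southern Hemisphere the Coriolis force deflects motion to the left, so the geostrophic wind blows 90° to the left of the pressure-gradient force (low pressure on the right).
Rotating 090° by 90° counterclockwise gives 000° — the wind blows toward the north.

000°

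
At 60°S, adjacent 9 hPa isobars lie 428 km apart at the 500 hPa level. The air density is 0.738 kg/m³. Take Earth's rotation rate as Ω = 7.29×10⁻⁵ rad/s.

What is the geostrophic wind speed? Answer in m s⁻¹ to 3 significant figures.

Coriolis parameter at 60°S:
f = 2Ω sin φ = 2 × 7.29×10⁻⁵ × sin 60° = 1.26×10⁻⁴ s⁻¹
Pressure gradient: |∂P/∂n| = 900 Pa / 428000 m = 2.10×10⁻³ Pa/m
Geostrophic balance (pressure-gradient force = Coriolis force):
V_g = (1/(fρ)) |∂P/∂n| = 2.10×10⁻³ / (1.26×10⁻⁴ × 0.738) = 22.6 m/s

22.6 m s⁻¹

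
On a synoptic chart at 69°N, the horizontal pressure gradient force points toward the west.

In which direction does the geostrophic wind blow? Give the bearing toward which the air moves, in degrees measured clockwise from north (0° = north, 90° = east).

000°

The pressure-gradient force points toward the west (bearing 270°).
Geostrophic balance: in the Northern Hemisphere the Coriolis force deflects motion to the right, so the geostrophic wind blows 90° to the right of the pressure-gradient force (low pressure on the left).
Rotating 270° by 90° clockwise gives 000° — the wind blows toward the north.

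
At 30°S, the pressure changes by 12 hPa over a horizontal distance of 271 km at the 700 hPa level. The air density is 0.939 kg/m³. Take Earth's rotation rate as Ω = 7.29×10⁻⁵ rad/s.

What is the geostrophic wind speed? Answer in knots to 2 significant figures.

130 knots

Coriolis parameter at 30°S:
f = 2Ω sin φ = 2 × 7.29×10⁻⁵ × sin 30° = 7.29×10⁻⁵ s⁻¹
Pressure gradient: |∂P/∂n| = 1200 Pa / 271000 m = 4.43×10⁻³ Pa/m
Geostrophic balance (pressure-gradient force = Coriolis force):
V_g = (1/(fρ)) |∂P/∂n| = 4.43×10⁻³ / (7.29×10⁻⁵ × 0.939) = 64.7 m/s
Converting: 64.7 m/s × 1.944 = 130 knots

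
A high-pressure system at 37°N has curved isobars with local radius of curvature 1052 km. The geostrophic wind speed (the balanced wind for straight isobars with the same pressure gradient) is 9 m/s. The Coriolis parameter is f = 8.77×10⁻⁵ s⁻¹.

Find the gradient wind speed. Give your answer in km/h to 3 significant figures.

36.4 km/h

Around a high, pressure-gradient force acts outward with centrifugal, so Coriolis balances both:
fV = (1/ρ)|∂P/∂n| + V²/R  →  V² − fR·V + fR·V_g = 0
With fR = 8.77×10⁻⁵ × 1052×10³ m = 92.3 m/s:
V = [fR − √((fR)² − 4 fR V_g)]/2 = [92.3 − √(92.3² − 4×92.3×9)]/2 = 10.1 m/s
Supergeostrophic (V > V_g = 9 m/s), as expected around a high.
Converting: 10.1 m/s × 3.6 = 36.4 km/h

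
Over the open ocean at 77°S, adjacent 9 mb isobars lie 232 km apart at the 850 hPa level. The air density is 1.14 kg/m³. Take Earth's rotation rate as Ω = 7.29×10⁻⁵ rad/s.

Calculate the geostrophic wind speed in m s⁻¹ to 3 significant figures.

24.0 m s⁻¹

Coriolis parameter at 77°S:
f = 2Ω sin φ = 2 × 7.29×10⁻⁵ × sin 77° = 1.42×10⁻⁴ s⁻¹
Pressure gradient: |∂P/∂n| = 900 Pa / 232000 m = 3.88×10⁻³ Pa/m
Geostrophic balance (pressure-gradient force = Coriolis force):
V_g = (1/(fρ)) |∂P/∂n| = 3.88×10⁻³ / (1.42×10⁻⁴ × 1.14) = 24.0 m/s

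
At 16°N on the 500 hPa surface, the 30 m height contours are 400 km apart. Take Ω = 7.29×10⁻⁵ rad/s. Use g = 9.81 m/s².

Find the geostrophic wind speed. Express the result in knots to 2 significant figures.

36 knots

Coriolis parameter at 16°N:
f = 2Ω sin φ = 2 × 7.29×10⁻⁵ × sin 16° = 4.02×10⁻⁵ s⁻¹
Height gradient: |∂Z/∂n| = 30 m / 400000 m = 7.50×10⁻⁵
On a pressure surface, geostrophic balance gives V_g = (g/f)|∂Z/∂n|:
V_g = 9.81 × 7.50×10⁻⁵ / 4.02×10⁻⁵ = 18.3 m/s
Converting: 18.3 m/s × 1.944 = 36 knots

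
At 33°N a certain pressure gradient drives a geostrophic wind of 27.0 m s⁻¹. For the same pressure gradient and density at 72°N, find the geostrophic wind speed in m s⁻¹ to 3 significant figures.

15.5 m s⁻¹

With the same pressure gradient and density, V_g ∝ 1/f ∝ 1/sin φ.
V₂ = V₁ · sin φ₁ / sin φ₂ = 27.0 × sin 33° / sin 72°
V₂ = 27.0 × 0.5446/0.9511 = 15.5 m s⁻¹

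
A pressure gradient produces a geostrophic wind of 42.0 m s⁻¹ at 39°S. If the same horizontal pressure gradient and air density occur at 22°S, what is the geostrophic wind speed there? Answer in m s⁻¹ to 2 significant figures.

71 m s⁻¹

With the same pressure gradient and density, V_g ∝ 1/f ∝ 1/sin φ.
V₂ = V₁ · sin φ₁ / sin φ₂ = 42.0 × sin 39° / sin 22°
V₂ = 42.0 × 0.6293/0.3746 = 71 m s⁻¹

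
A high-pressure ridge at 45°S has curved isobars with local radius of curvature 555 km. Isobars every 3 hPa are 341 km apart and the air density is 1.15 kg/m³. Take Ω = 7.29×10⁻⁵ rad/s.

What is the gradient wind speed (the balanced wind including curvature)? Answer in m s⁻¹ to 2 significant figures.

Coriolis parameter at 45°S:
f = 2Ω sin φ = 2 × 7.29×10⁻⁵ × sin 45° = 1.03×10⁻⁴ s⁻¹
Pressure gradient: |∂P/∂n| = 300 Pa / 341000 m = 8.80×10⁻⁴ Pa/m
Geostrophic speed: V_g = |∂P/∂n|/(fρ) = 8.80×10⁻⁴/(1.03×10⁻⁴ × 1.15) = 7.42 m/s
Around a high, pressure-gradient force acts outward with centrifugal, so Coriolis balances both:
fV = (1/ρ)|∂P/∂n| + V²/R  →  V² − fR·V + fR·V_g = 0
With fR = 1.03×10⁻⁴ × 555×10³ m = 57.2 m/s:
V = [fR − √((fR)² − 4 fR V_g)]/2 = [57.2 − √(57.2² − 4×57.2×7.42)]/2 = 8.76 m/s
Supergeostrophic (V > V_g = 7.42 m/s), as expected around a high.

8.8 m s⁻¹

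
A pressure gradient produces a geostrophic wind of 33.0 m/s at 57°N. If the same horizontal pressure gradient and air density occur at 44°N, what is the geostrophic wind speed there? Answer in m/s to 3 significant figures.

With the same pressure gradient and density, V_g ∝ 1/f ∝ 1/sin φ.
V₂ = V₁ · sin φ₁ / sin φ₂ = 33.0 × sin 57° / sin 44°
V₂ = 33.0 × 0.8387/0.6947 = 39.8 m/s

39.8 m/s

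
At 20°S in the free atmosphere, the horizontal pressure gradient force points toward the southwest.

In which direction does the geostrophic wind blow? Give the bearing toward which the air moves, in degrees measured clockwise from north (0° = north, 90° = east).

The pressure-gradient force points toward the southwest (bearing 225°).
Geostrophic balance: in the Southern Hemisphere the Coriolis force deflects motion to the left, so the geostrophic wind blows 90° to the left of the pressure-gradient force (low pressure on the right).
Rotating 225° by 90° counterclockwise gives 135° — the wind blows toward the southeast.

135°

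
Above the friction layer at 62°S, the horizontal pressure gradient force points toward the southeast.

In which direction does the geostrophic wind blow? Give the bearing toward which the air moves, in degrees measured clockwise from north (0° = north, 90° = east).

The pressure-gradient force points toward the southeast (bearing 135°).
Geostrophic balance: in the Southern Hemisphere the Coriolis force deflects motion to the left, so the geostrophic wind blows 90° to the left of the pressure-gradient force (low pressure on the right).
Rotating 135° by 90° counterclockwise gives 045° — the wind blows toward the northeast.

045°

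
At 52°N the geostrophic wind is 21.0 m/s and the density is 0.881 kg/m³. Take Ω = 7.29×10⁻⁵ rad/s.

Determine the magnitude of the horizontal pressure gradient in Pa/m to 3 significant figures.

2.13×10⁻³ Pa/m

Coriolis parameter at 52°N:
f = 2Ω sin φ = 2 × 7.29×10⁻⁵ × sin 52° = 1.15×10⁻⁴ s⁻¹
Geostrophic balance rearranged: |∂P/∂n| = f ρ V_g
|∂P/∂n| = 1.15×10⁻⁴ × 0.881 × 21.0 = 2.13×10⁻³ Pa/m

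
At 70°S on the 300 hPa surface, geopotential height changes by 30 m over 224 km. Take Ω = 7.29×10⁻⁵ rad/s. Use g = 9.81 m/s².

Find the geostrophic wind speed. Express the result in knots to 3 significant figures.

Coriolis parameter at 70°S:
f = 2Ω sin φ = 2 × 7.29×10⁻⁵ × sin 70° = 1.37×10⁻⁴ s⁻¹
Height gradient: |∂Z/∂n| = 30 m / 224000 m = 1.34×10⁻⁴
On a pressure surface, geostrophic balance gives V_g = (g/f)|∂Z/∂n|:
V_g = 9.81 × 1.34×10⁻⁴ / 1.37×10⁻⁴ = 9.59 m/s
Converting: 9.59 m/s × 1.944 = 18.6 knots

18.6 knots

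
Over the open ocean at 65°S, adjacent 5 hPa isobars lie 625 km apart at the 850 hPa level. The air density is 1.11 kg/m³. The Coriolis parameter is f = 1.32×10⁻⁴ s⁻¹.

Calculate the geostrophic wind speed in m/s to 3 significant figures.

Pressure gradient: |∂P/∂n| = 500 Pa / 625000 m = 8.00×10⁻⁴ Pa/m
Geostrophic balance (pressure-gradient force = Coriolis force):
V_g = (1/(fρ)) |∂P/∂n| = 8.00×10⁻⁴ / (1.32×10⁻⁴ × 1.11) = 5.46 m/s

5.46 m/s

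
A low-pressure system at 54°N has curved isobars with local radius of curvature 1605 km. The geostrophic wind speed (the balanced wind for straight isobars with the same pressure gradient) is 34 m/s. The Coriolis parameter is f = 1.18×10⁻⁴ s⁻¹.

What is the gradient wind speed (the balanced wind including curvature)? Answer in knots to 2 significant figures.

Around a low, centrifugal force acts outward with Coriolis, so pressure-gradient force balances both:
(1/ρ)|∂P/∂n| = fV + V²/R  →  V² + fR·V − fR·V_g = 0
With fR = 1.18×10⁻⁴ × 1605×10³ m = 189 m/s:
V = [−fR + √((fR)² + 4 fR V_g)]/2 = [−189 + √(189² + 4×189×34)]/2 = 29.4 m/s
Subgeostrophic (V < V_g = 34 m/s), as expected around a low.
Converting: 29.4 m/s × 1.944 = 57 knots

57 knots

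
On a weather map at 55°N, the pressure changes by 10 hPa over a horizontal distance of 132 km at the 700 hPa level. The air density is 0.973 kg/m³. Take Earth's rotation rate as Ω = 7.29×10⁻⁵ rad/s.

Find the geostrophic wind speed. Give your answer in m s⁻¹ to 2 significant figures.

65 m s⁻¹

Coriolis parameter at 55°N:
f = 2Ω sin φ = 2 × 7.29×10⁻⁵ × sin 55° = 1.19×10⁻⁴ s⁻¹
Pressure gradient: |∂P/∂n| = 1000 Pa / 132000 m = 7.58×10⁻³ Pa/m
Geostrophic balance (pressure-gradient force = Coriolis force):
V_g = (1/(fρ)) |∂P/∂n| = 7.58×10⁻³ / (1.19×10⁻⁴ × 0.973) = 65.2 m/s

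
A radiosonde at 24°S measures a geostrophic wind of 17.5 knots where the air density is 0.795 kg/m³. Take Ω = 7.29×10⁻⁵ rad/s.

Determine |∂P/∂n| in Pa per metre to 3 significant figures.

4.24×10⁻⁴ Pa/m

Coriolis parameter at 24°S:
f = 2Ω sin φ = 2 × 7.29×10⁻⁵ × sin 24° = 5.93×10⁻⁵ s⁻¹
Wind speed in SI: 17.5 knots = 9.00 m/s
Geostrophic balance rearranged: |∂P/∂n| = f ρ V_g
|∂P/∂n| = 5.93×10⁻⁵ × 0.795 × 9.00 = 4.24×10⁻⁴ Pa/m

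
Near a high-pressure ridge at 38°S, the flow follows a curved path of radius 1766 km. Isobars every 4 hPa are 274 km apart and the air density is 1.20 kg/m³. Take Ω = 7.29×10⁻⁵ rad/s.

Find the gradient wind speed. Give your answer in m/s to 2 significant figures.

15 m/s

Coriolis parameter at 38°S:
f = 2Ω sin φ = 2 × 7.29×10⁻⁵ × sin 38° = 8.98×10⁻⁵ s⁻¹
Pressure gradient: |∂P/∂n| = 400 Pa / 274000 m = 1.46×10⁻³ Pa/m
Geostrophic speed: V_g = |∂P/∂n|/(fρ) = 1.46×10⁻³/(8.98×10⁻⁵ × 1.20) = 13.6 m/s
Around a high, pressure-gradient force acts outward with centrifugal, so Coriolis balances both:
fV = (1/ρ)|∂P/∂n| + V²/R  →  V² − fR·V + fR·V_g = 0
With fR = 8.98×10⁻⁵ × 1766×10³ m = 159 m/s:
V = [fR − √((fR)² − 4 fR V_g)]/2 = [159 − √(159² − 4×159×13.6)]/2 = 15 m/s
Supergeostrophic (V > V_g = 13.6 m/s), as expected around a high.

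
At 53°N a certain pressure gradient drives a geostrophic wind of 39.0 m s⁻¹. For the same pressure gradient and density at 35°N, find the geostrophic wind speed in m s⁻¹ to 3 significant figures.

With the same pressure gradient and density, V_g ∝ 1/f ∝ 1/sin φ.
V₂ = V₁ · sin φ₁ / sin φ₂ = 39.0 × sin 53° / sin 35°
V₂ = 39.0 × 0.7986/0.5736 = 54.3 m s⁻¹

54.3 m s⁻¹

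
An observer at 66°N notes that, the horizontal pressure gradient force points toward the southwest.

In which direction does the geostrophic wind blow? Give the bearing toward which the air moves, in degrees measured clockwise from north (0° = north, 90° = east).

The pressure-gradient force points toward the southwest (bearing 225°).
Geostrophic balance: in the Northern Hemisphere the Coriolis force deflects motion to the right, so the geostrophic wind blows 90° to the right of the pressure-gradient force (low pressure on the left).
Rotating 225° by 90° clockwise gives 315° — the wind blows toward the northwest.

315°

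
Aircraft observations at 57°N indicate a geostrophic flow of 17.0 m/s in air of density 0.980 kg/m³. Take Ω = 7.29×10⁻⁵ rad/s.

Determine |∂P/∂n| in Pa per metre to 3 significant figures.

Coriolis parameter at 57°N:
f = 2Ω sin φ = 2 × 7.29×10⁻⁵ × sin 57° = 1.22×10⁻⁴ s⁻¹
Geostrophic balance rearranged: |∂P/∂n| = f ρ V_g
|∂P/∂n| = 1.22×10⁻⁴ × 0.980 × 17.0 = 2.04×10⁻³ Pa/m

2.04×10⁻³ Pa/m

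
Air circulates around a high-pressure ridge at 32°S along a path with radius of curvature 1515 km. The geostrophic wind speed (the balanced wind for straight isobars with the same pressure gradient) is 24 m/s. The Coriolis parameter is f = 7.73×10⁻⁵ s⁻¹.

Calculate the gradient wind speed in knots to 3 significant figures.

65.5 knots

Around a high, pressure-gradient force acts outward with centrifugal, so Coriolis balances both:
fV = (1/ρ)|∂P/∂n| + V²/R  →  V² − fR·V + fR·V_g = 0
With fR = 7.73×10⁻⁵ × 1515×10³ m = 117 m/s:
V = [fR − √((fR)² − 4 fR V_g)]/2 = [117 − √(117² − 4×117×24)]/2 = 33.7 m/s
Supergeostrophic (V > V_g = 24 m/s), as expected around a high.
Converting: 33.7 m/s × 1.944 = 65.5 knots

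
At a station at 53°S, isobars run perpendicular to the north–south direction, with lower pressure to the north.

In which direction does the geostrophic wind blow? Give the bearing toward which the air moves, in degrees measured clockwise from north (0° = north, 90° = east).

The pressure-gradient force points toward the north (bearing 000°).
Geostrophic balance: in the Southern Hemisphere the Coriolis force deflects motion to the left, so the geostrophic wind blows 90° to the left of the pressure-gradient force (low pressure on the right).
Rotating 000° by 90° counterclockwise gives 270° — the wind blows toward the west.

270°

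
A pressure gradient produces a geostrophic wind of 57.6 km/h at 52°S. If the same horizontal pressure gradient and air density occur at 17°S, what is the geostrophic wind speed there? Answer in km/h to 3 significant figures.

With the same pressure gradient and density, V_g ∝ 1/f ∝ 1/sin φ.
V₂ = V₁ · sin φ₁ / sin φ₂ = 57.6 × sin 52° / sin 17°
V₂ = 57.6 × 0.7880/0.2924 = 155 km/h

155 km/h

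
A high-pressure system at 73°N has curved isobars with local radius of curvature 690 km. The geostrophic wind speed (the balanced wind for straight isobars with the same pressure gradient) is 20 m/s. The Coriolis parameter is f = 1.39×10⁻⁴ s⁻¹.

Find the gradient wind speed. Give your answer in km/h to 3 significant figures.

Around a high, pressure-gradient force acts outward with centrifugal, so Coriolis balances both:
fV = (1/ρ)|∂P/∂n| + V²/R  →  V² − fR·V + fR·V_g = 0
With fR = 1.39×10⁻⁴ × 690×10³ m = 95.9 m/s:
V = [fR − √((fR)² − 4 fR V_g)]/2 = [95.9 − √(95.9² − 4×95.9×20)]/2 = 28.4 m/s
Supergeostrophic (V > V_g = 20 m/s), as expected around a high.
Converting: 28.4 m/s × 3.6 = 102 km/h

102 km/h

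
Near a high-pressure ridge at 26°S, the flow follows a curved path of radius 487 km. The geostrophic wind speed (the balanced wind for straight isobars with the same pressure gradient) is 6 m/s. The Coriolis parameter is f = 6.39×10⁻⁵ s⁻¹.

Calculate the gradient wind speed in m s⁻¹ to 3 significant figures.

8.12 m s⁻¹

Around a high, pressure-gradient force acts outward with centrifugal, so Coriolis balances both:
fV = (1/ρ)|∂P/∂n| + V²/R  →  V² − fR·V + fR·V_g = 0
With fR = 6.39×10⁻⁵ × 487×10³ m = 31.1 m/s:
V = [fR − √((fR)² − 4 fR V_g)]/2 = [31.1 − √(31.1² − 4×31.1×6)]/2 = 8.12 m/s
Supergeostrophic (V > V_g = 6 m/s), as expected around a high.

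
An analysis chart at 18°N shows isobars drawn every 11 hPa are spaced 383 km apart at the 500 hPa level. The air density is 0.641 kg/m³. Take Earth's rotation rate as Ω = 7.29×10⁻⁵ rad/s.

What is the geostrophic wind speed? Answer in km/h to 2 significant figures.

Coriolis parameter at 18°N:
f = 2Ω sin φ = 2 × 7.29×10⁻⁵ × sin 18° = 4.51×10⁻⁵ s⁻¹
Pressure gradient: |∂P/∂n| = 1100 Pa / 383000 m = 2.87×10⁻³ Pa/m
Geostrophic balance (pressure-gradient force = Coriolis force):
V_g = (1/(fρ)) |∂P/∂n| = 2.87×10⁻³ / (4.51×10⁻⁵ × 0.641) = 99.4 m/s
Converting: 99.4 m/s × 3.6 = 360 km/h

360 km/h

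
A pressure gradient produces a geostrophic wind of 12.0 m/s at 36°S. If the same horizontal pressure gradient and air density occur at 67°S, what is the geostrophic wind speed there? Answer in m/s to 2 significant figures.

With the same pressure gradient and density, V_g ∝ 1/f ∝ 1/sin φ.
V₂ = V₁ · sin φ₁ / sin φ₂ = 12.0 × sin 36° / sin 67°
V₂ = 12.0 × 0.5878/0.9205 = 7.7 m/s

7.7 m/s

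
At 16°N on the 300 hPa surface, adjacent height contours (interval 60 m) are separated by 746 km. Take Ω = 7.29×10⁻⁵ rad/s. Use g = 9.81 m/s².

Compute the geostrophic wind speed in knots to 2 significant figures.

38 knots

Coriolis parameter at 16°N:
f = 2Ω sin φ = 2 × 7.29×10⁻⁵ × sin 16° = 4.02×10⁻⁵ s⁻¹
Height gradient: |∂Z/∂n| = 60 m / 746000 m = 8.04×10⁻⁵
On a pressure surface, geostrophic balance gives V_g = (g/f)|∂Z/∂n|:
V_g = 9.81 × 8.04×10⁻⁵ / 4.02×10⁻⁵ = 19.6 m/s
Converting: 19.6 m/s × 1.944 = 38 knots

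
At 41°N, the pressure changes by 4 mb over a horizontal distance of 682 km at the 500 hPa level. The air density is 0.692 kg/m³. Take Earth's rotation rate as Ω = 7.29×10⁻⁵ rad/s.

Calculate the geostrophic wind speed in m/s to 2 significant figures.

8.9 m/s

Coriolis parameter at 41°N:
f = 2Ω sin φ = 2 × 7.29×10⁻⁵ × sin 41° = 9.57×10⁻⁵ s⁻¹
Pressure gradient: |∂P/∂n| = 400 Pa / 682000 m = 5.87×10⁻⁴ Pa/m
Geostrophic balance (pressure-gradient force = Coriolis force):
V_g = (1/(fρ)) |∂P/∂n| = 5.87×10⁻⁴ / (9.57×10⁻⁵ × 0.692) = 8.86 m/s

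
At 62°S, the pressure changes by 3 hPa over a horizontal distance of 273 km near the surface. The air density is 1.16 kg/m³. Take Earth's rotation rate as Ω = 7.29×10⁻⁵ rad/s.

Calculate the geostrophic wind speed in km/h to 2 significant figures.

Coriolis parameter at 62°S:
f = 2Ω sin φ = 2 × 7.29×10⁻⁵ × sin 62° = 1.29×10⁻⁴ s⁻¹
Pressure gradient: |∂P/∂n| = 300 Pa / 273000 m = 1.10×10⁻³ Pa/m
Geostrophic balance (pressure-gradient force = Coriolis force):
V_g = (1/(fρ)) |∂P/∂n| = 1.10×10⁻³ / (1.29×10⁻⁴ × 1.16) = 7.36 m/s
Converting: 7.36 m/s × 3.6 = 26 km/h

26 km/h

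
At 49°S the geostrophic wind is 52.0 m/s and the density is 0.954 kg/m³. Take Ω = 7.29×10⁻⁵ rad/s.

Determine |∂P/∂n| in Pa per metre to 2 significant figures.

5.5×10⁻³ Pa/m

Coriolis parameter at 49°S:
f = 2Ω sin φ = 2 × 7.29×10⁻⁵ × sin 49° = 1.10×10⁻⁴ s⁻¹
Geostrophic balance rearranged: |∂P/∂n| = f ρ V_g
|∂P/∂n| = 1.10×10⁻⁴ × 0.954 × 52.0 = 5.46×10⁻³ Pa/m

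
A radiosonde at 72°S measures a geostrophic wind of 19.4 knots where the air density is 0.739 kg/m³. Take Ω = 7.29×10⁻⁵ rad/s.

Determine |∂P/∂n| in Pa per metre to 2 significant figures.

Coriolis parameter at 72°S:
f = 2Ω sin φ = 2 × 7.29×10⁻⁵ × sin 72° = 1.39×10⁻⁴ s⁻¹
Wind speed in SI: 19.4 knots = 9.98 m/s
Geostrophic balance rearranged: |∂P/∂n| = f ρ V_g
|∂P/∂n| = 1.39×10⁻⁴ × 0.739 × 9.98 = 1.02×10⁻³ Pa/m

1.0×10⁻³ Pa/m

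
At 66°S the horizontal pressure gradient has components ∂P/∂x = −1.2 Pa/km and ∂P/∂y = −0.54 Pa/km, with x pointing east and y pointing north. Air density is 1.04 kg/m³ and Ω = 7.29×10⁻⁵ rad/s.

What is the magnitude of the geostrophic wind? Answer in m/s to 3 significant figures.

9.50 m/s

Coriolis parameter at 66°S:
f = 2Ω sin φ = 2 × 7.29×10⁻⁵ × sin 66° = 1.33×10⁻⁴ s⁻¹
In the Southern Hemisphere f is negative: f = −1.33×10⁻⁴ s⁻¹.
Component geostrophic relations (x east, y north):
u_g = −(1/(fρ)) ∂P/∂y,  v_g = (1/(fρ)) ∂P/∂x
u_g = −(−0.54×10⁻³)/(−1.33×10⁻⁴ × 1.04) = −3.90 m/s;  v_g = (−1.2×10⁻³)/(−1.33×10⁻⁴ × 1.04) = 8.66 m/s
|V_g| = √(u_g² + v_g²) = 9.50 m/s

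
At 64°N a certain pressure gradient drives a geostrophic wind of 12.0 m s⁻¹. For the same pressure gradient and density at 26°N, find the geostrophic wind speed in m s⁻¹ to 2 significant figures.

25 m s⁻¹

With the same pressure gradient and density, V_g ∝ 1/f ∝ 1/sin φ.
V₂ = V₁ · sin φ₁ / sin φ₂ = 12.0 × sin 64° / sin 26°
V₂ = 12.0 × 0.8988/0.4384 = 25 m s⁻¹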